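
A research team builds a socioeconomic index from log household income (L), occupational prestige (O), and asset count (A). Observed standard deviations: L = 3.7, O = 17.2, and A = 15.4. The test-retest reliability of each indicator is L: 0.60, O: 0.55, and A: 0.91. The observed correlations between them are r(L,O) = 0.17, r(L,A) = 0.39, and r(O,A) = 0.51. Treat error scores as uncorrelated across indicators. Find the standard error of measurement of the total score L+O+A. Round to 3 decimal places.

Var(total) = 546.69 + 336.26 = 882.95.
True-score variance = 386.742 + 336.26 = 723.001, so reliability = 0.8188.
Error variance = 882.95 − 723.001 = 159.948; SEM = √159.948 = 12.647.

12.647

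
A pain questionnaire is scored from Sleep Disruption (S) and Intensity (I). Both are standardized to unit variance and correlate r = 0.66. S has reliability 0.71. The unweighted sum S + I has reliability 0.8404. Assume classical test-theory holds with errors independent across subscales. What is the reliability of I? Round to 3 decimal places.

Var(S+I) = 2 + 2·0.66 = 3.320.
True-score variance = ρ_S + ρ_I + 2·0.66, so 0.8404 = (0.71 + ρ_I + 1.32) / 3.320.
ρ_I = 0.8404·3.320 − 0.71 − 1.32 = 0.760.

0.760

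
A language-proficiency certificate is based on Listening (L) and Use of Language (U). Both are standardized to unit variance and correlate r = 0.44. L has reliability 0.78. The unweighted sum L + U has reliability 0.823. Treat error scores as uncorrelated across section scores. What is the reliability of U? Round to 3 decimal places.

0.710

Var(L+U) = 2 + 2·0.44 = 2.880.
True-score variance = ρ_L + ρ_U + 2·0.44, so 0.823 = (0.78 + ρ_U + 0.88) / 2.880.
ρ_U = 0.823·2.880 − 0.78 − 0.88 = 0.710.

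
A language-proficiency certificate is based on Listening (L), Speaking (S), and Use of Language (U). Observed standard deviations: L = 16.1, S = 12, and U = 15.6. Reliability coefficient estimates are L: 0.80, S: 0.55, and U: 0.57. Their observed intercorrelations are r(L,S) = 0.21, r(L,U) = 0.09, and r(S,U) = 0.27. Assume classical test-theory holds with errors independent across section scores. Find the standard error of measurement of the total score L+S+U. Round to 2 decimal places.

14.88

Var(total) = 646.57 + 227.441 = 874.011.
True-score variance = 425.283 + 227.441 = 652.724, so reliability = 0.7468.
Error variance = 874.011 − 652.724 = 221.287; SEM = √221.287 = 14.88.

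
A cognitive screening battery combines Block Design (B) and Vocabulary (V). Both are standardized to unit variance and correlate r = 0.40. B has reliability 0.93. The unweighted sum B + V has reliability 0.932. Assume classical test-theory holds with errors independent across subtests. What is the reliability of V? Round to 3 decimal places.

0.880

Var(B+V) = 2 + 2·0.40 = 2.800.
True-score variance = ρ_B + ρ_V + 2·0.40, so 0.932 = (0.93 + ρ_V + 0.80) / 2.800.
ρ_V = 0.932·2.800 − 0.93 − 0.80 = 0.880.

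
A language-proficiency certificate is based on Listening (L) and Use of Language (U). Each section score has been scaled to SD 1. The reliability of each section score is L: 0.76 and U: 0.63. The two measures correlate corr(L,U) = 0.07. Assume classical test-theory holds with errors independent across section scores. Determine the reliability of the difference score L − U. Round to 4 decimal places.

0.6720

Var(L−U) = 1 + 1 − 2·0.07 = 2 − 0.14 = 1.86.
Because errors are independent across components, Cov(Tᵢ,Tⱼ) = Cov(Xᵢ,Xⱼ); the off-diagonal part of the true-score variance is the same as above.
True-score variance = [0.76 + 0.63] − 0.14 = 1.39 − 0.14 = 1.25.
Reliability = 1.25 / 1.86 = 0.6720.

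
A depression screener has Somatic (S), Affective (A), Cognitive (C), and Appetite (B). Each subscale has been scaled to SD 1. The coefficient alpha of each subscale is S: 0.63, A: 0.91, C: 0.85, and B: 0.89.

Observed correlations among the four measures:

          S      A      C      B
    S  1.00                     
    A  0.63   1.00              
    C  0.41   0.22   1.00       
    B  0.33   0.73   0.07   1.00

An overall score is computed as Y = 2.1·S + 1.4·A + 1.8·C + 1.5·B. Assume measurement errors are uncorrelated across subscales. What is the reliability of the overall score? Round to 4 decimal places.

0.8995

Var(Y) = 2.1² + 1.4² + 1.8² + 1.5² + 2·[2.94·0.63 + 3.78·0.41 + 3.15·0.33 + 2.52·0.22 + 2.1·0.73 + 2.7·0.07] = 11.86 + 13.4358 = 25.2958.
Because errors are independent across components, Cov(Tᵢ,Tⱼ) = Cov(Xᵢ,Xⱼ); the off-diagonal part of the true-score variance is the same as above.
True-score variance = [2.1²·0.63 + 1.4²·0.91 + 1.8²·0.85 + 1.5²·0.89] + 13.4358 = 9.3184 + 13.4358 = 22.7542.
Reliability = 22.7542 / 25.2958 = 0.8995.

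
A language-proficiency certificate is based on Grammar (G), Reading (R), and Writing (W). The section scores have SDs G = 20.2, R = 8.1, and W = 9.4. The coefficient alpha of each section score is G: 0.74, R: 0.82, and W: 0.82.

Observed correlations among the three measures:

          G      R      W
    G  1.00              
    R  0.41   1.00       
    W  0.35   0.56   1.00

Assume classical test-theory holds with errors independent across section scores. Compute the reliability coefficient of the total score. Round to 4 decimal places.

Var(G+R+W) = 20.2² + 8.1² + 9.4² + 2·[20.2·8.1·0.41 + 20.2·9.4·0.35 + 8.1·9.4·0.56] = 562.01 + 352.361 = 914.371.
Because errors are independent across components, Cov(Tᵢ,Tⱼ) = Cov(Xᵢ,Xⱼ); the off-diagonal part of the true-score variance is the same as above.
True-score variance = [20.2²·0.74 + 8.1²·0.82 + 9.4²·0.82] + 352.361 = 428.205 + 352.361 = 780.566.
Reliability = 780.566 / 914.371 = 0.8537.

0.8537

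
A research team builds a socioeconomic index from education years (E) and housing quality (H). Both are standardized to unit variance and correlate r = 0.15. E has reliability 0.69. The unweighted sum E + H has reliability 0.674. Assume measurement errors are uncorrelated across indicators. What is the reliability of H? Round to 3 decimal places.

0.560

Var(E+H) = 2 + 2·0.15 = 2.300.
True-score variance = ρ_E + ρ_H + 2·0.15, so 0.674 = (0.69 + ρ_H + 0.30) / 2.300.
ρ_H = 0.674·2.300 − 0.69 − 0.30 = 0.560.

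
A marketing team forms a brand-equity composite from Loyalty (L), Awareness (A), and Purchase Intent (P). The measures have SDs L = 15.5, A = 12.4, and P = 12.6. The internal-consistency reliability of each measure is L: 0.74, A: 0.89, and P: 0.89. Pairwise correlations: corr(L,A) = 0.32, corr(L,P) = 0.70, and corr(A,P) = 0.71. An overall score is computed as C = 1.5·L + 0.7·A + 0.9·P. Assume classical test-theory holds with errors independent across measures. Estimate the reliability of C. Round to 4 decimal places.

0.8821

Var(C) = 1.5²·15.5² + 0.7²·12.4² + 0.9²·12.6² + 2·[1.05·15.5·12.4·0.32 + 1.35·15.5·12.6·0.70 + 0.63·12.4·12.6·0.71] = 744.5 + 638.048 = 1382.55.
With uncorrelated errors the cross-covariances are all true-score covariance, so they carry over unchanged; only the diagonal terms shrink to ρᵢσᵢ².
True-score variance = [1.5²·15.5²·0.74 + 0.7²·12.4²·0.89 + 0.9²·12.6²·0.89] + 638.048 = 581.521 + 638.048 = 1219.57.
Reliability = 1219.57 / 1382.55 = 0.8821.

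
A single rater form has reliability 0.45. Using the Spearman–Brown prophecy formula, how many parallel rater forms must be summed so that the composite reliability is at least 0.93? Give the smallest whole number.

k ≥ ρ*(1−ρ₁)/(ρ₁(1−ρ*)) = 0.93·0.55 / (0.45·0.07) = 16.238.
Smallest integer k = 17.

17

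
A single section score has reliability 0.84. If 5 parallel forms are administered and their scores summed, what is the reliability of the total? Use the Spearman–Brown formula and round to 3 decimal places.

0.963

ρ_k = kρ / (1 + (k−1)ρ) = 5·0.84 / (1 + 4·0.84) = 4.200 / 4.360 = 0.963.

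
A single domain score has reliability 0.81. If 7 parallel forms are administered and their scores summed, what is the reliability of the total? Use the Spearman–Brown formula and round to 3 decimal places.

0.968

ρ_k = kρ / (1 + (k−1)ρ) = 7·0.81 / (1 + 6·0.81) = 5.670 / 5.860 = 0.968.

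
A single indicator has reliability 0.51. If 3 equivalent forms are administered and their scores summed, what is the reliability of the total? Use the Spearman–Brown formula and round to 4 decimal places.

0.7574

ρ_k = kρ / (1 + (k−1)ρ) = 3·0.51 / (1 + 2·0.51) = 1.530 / 2.020 = 0.7574.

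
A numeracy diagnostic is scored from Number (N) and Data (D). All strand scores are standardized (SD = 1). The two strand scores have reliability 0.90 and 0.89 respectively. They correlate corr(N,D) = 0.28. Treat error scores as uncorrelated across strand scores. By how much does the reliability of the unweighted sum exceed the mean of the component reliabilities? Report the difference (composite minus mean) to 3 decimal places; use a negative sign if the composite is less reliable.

0.023

Var(sum) = 2 + 0.56 = 2.56; true-score variance = 1.79 + 0.56 = 2.35; composite reliability = 0.9180.
Mean component reliability = 0.8950.
Difference = 0.9180 − 0.8950 = 0.023.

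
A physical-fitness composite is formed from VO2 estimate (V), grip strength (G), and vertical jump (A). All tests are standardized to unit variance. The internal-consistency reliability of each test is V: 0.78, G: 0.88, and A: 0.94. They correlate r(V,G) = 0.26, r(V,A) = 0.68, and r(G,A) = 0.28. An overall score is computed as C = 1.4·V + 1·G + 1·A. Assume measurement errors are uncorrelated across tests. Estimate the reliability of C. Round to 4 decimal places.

Var(C) = 1.4² + 1 + 1 + 2·[1.4·0.26 + 1.4·0.68 + 0.28] = 3.96 + 3.192 = 7.152.
Under uncorrelated errors the observed covariances equal the true-score covariances, so only the own-variance terms attenuate.
True-score variance = [1.4²·0.78 + 0.88 + 0.94] + 3.192 = 3.3488 + 3.192 = 6.5408.
Reliability = 6.5408 / 7.152 = 0.9145.

0.9145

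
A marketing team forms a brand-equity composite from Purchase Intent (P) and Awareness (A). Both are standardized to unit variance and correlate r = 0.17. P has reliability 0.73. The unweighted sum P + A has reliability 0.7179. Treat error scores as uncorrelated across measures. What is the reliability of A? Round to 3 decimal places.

Var(P+A) = 2 + 2·0.17 = 2.340.
True-score variance = ρ_P + ρ_A + 2·0.17, so 0.7179 = (0.73 + ρ_A + 0.34) / 2.340.
ρ_A = 0.7179·2.340 − 0.73 − 0.34 = 0.610.

0.610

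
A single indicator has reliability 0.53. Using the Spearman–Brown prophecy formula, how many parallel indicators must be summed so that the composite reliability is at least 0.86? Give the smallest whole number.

k ≥ ρ*(1−ρ₁)/(ρ₁(1−ρ*)) = 0.86·0.47 / (0.53·0.14) = 5.447.
Smallest integer k = 6.

6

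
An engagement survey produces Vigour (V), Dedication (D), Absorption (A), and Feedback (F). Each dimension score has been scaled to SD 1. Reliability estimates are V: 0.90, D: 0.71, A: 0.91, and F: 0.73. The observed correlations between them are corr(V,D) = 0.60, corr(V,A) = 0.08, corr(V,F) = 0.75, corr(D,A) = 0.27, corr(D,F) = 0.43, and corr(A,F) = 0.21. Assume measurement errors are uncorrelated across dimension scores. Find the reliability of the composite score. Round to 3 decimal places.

0.914

Var(V+D+A+F) = 4 + 2·[0.60 + 0.08 + 0.75 + 0.27 + 0.43 + 0.21] = 4 + 4.68 = 8.68.
Because errors are independent across components, Cov(Tᵢ,Tⱼ) = Cov(Xᵢ,Xⱼ); the off-diagonal part of the true-score variance is the same as above.
True-score variance = [0.90 + 0.71 + 0.91 + 0.73] + 4.68 = 3.25 + 4.68 = 7.93.
Reliability = 7.93 / 8.68 = 0.914.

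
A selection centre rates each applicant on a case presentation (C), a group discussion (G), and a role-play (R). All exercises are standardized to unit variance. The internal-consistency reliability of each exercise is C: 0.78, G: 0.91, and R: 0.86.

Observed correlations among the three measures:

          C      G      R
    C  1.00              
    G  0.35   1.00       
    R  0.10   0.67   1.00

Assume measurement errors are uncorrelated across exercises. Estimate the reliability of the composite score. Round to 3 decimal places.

0.914

Var(C+G+R) = 3 + 2·[0.35 + 0.10 + 0.67] = 3 + 2.24 = 5.24.
With uncorrelated errors the cross-covariances are all true-score covariance, so they carry over unchanged; only the diagonal terms shrink to ρᵢσᵢ².
True-score variance = [0.78 + 0.91 + 0.86] + 2.24 = 2.55 + 2.24 = 4.79.
Reliability = 4.79 / 5.24 = 0.914.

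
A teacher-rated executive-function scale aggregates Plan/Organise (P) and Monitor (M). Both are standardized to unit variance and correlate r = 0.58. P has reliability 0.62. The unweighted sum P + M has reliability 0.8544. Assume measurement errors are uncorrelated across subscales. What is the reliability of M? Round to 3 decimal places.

Var(P+M) = 2 + 2·0.58 = 3.160.
True-score variance = ρ_P + ρ_M + 2·0.58, so 0.8544 = (0.62 + ρ_M + 1.16) / 3.160.
ρ_M = 0.8544·3.160 − 0.62 − 1.16 = 0.920.

0.920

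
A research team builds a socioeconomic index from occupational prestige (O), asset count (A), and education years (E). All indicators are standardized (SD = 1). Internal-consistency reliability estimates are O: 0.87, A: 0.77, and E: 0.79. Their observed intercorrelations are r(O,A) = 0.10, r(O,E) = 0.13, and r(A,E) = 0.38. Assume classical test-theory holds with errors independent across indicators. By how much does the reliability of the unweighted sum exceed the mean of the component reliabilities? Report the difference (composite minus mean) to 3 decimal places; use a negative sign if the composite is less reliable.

0.055

Var(sum) = 3 + 1.22 = 4.22; true-score variance = 2.43 + 1.22 = 3.65; composite reliability = 0.8649.
Mean component reliability = 0.8100.
Difference = 0.8649 − 0.8100 = 0.055.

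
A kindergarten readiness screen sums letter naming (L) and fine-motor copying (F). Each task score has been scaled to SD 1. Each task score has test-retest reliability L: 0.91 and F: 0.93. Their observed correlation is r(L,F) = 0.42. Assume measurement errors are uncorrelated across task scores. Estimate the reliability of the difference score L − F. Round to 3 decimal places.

0.862

Var(L−F) = 1 + 1 − 2·0.42 = 2 − 0.84 = 1.16.
With uncorrelated errors the cross-covariances are all true-score covariance, so they carry over unchanged; only the diagonal terms shrink to ρᵢσᵢ².
True-score variance = [0.91 + 0.93] − 0.84 = 1.84 − 0.84 = 1.
Reliability = 1 / 1.16 = 0.862.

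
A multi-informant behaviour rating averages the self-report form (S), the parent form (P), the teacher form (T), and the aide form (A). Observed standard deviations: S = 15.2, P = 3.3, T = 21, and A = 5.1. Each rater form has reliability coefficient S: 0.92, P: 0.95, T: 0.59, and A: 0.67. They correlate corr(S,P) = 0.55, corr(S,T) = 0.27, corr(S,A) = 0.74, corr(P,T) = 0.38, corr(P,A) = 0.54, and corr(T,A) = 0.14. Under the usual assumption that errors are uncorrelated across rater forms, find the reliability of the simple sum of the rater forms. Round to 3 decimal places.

0.819

Var(S+P+T+A) = 15.2² + 3.3² + 21² + 5.1² + 2·[15.2·3.3·0.55 + 15.2·21·0.27 + 15.2·5.1·0.74 + 3.3·21·0.38 + 3.3·5.1·0.54 + 21·5.1·0.14] = 708.94 + 443.106 = 1152.05.
Under uncorrelated errors the observed covariances equal the true-score covariances, so only the own-variance terms attenuate.
True-score variance = [15.2²·0.92 + 3.3²·0.95 + 21²·0.59 + 5.1²·0.67] + 443.106 = 500.519 + 443.106 = 943.625.
Reliability = 943.625 / 1152.05 = 0.819.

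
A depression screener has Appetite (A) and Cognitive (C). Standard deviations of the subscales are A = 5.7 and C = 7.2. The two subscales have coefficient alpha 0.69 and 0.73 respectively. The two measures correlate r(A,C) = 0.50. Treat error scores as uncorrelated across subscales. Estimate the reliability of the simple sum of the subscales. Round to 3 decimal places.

0.808

Var(A+C) = 5.7² + 7.2² + 2·[5.7·7.2·0.50] = 84.33 + 41.04 = 125.37.
Under uncorrelated errors the observed covariances equal the true-score covariances, so only the own-variance terms attenuate.
True-score variance = [5.7²·0.69 + 7.2²·0.73] + 41.04 = 60.2613 + 41.04 = 101.301.
Reliability = 101.301 / 125.37 = 0.808.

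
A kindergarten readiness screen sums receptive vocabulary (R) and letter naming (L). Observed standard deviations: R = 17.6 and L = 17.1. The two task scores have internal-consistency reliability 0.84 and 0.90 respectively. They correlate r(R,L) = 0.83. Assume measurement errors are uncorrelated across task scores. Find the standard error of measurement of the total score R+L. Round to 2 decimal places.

Var(total) = 602.17 + 499.594 = 1101.76.
True-score variance = 523.367 + 499.594 = 1022.96, so reliability = 0.9285.
Error variance = 1101.76 − 1022.96 = 78.8026; SEM = √78.8026 = 8.88.

8.88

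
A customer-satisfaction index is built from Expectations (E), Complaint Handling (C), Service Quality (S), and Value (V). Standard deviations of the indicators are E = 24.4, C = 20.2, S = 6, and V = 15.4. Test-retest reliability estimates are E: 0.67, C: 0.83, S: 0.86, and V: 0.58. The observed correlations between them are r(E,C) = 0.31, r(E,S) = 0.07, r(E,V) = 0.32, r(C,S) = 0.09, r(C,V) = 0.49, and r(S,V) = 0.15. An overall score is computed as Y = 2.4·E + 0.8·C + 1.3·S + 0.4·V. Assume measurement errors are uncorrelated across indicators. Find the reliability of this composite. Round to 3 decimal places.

Var(Y) = 2.4²·24.4² + 0.8²·20.2² + 1.3²·6² + 0.4²·15.4² + 2·[1.92·24.4·20.2·0.31 + 3.12·24.4·6·0.07 + 0.96·24.4·15.4·0.32 + 1.04·20.2·6·0.09 + 0.32·20.2·15.4·0.49 + 0.52·6·15.4·0.15] = 3789.2 + 1016.2 = 4805.4.
Under uncorrelated errors the observed covariances equal the true-score covariances, so only the own-variance terms attenuate.
True-score variance = [2.4²·24.4²·0.67 + 0.8²·20.2²·0.83 + 1.3²·6²·0.86 + 0.4²·15.4²·0.58] + 1016.2 = 2588.7 + 1016.2 = 3604.89.
Reliability = 3604.89 / 4805.4 = 0.750.

0.750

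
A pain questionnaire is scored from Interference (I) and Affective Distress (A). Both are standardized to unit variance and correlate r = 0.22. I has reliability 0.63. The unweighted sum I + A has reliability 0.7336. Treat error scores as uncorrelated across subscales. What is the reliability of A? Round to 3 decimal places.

Var(I+A) = 2 + 2·0.22 = 2.440.
True-score variance = ρ_I + ρ_A + 2·0.22, so 0.7336 = (0.63 + ρ_A + 0.44) / 2.440.
ρ_A = 0.7336·2.440 − 0.63 − 0.44 = 0.720.

0.720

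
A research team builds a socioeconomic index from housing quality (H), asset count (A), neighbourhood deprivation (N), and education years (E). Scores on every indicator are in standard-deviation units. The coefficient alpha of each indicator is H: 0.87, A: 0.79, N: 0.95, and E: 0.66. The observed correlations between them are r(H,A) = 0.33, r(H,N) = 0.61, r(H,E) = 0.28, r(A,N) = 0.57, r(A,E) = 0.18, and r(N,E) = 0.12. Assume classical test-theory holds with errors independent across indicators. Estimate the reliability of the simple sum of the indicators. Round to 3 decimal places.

Var(H+A+N+E) = 4 + 2·[0.33 + 0.61 + 0.28 + 0.57 + 0.18 + 0.12] = 4 + 4.18 = 8.18.
Under uncorrelated errors the observed covariances equal the true-score covariances, so only the own-variance terms attenuate.
True-score variance = [0.87 + 0.79 + 0.95 + 0.66] + 4.18 = 3.27 + 4.18 = 7.45.
Reliability = 7.45 / 8.18 = 0.911.

0.911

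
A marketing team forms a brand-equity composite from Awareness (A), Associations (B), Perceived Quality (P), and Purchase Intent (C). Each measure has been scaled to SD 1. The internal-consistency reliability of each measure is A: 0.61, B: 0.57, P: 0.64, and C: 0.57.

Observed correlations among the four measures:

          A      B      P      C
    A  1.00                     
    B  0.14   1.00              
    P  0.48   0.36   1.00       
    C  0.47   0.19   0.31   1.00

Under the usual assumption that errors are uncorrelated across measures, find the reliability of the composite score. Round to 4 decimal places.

Var(A+B+P+C) = 4 + 2·[0.14 + 0.48 + 0.47 + 0.36 + 0.19 + 0.31] = 4 + 3.9 = 7.9.
With uncorrelated errors the cross-covariances are all true-score covariance, so they carry over unchanged; only the diagonal terms shrink to ρᵢσᵢ².
True-score variance = [0.61 + 0.57 + 0.64 + 0.57] + 3.9 = 2.39 + 3.9 = 6.29.
Reliability = 6.29 / 7.9 = 0.7962.

0.7962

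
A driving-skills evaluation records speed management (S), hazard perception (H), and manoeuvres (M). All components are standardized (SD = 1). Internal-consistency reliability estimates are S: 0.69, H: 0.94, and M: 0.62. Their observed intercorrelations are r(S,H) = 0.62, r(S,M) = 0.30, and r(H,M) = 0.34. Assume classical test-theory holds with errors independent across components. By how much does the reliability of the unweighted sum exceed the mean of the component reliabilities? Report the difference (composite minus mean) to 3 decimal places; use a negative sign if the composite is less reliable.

Var(sum) = 3 + 2.52 = 5.52; true-score variance = 2.25 + 2.52 = 4.77; composite reliability = 0.8641.
Mean component reliability = 0.7500.
Difference = 0.8641 − 0.7500 = 0.114.

0.114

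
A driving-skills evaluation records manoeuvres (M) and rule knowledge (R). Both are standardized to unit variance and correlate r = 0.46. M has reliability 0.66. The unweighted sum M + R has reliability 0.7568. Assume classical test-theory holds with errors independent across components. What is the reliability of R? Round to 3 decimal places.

0.630

Var(M+R) = 2 + 2·0.46 = 2.920.
True-score variance = ρ_M + ρ_R + 2·0.46, so 0.7568 = (0.66 + ρ_R + 0.92) / 2.920.
ρ_R = 0.7568·2.920 − 0.66 − 0.92 = 0.630.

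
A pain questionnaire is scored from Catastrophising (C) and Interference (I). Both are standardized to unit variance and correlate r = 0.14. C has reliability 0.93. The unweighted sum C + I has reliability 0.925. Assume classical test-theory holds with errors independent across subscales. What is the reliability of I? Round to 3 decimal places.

0.899

Var(C+I) = 2 + 2·0.14 = 2.280.
True-score variance = ρ_C + ρ_I + 2·0.14, so 0.925 = (0.93 + ρ_I + 0.28) / 2.280.
ρ_I = 0.925·2.280 − 0.93 − 0.28 = 0.899.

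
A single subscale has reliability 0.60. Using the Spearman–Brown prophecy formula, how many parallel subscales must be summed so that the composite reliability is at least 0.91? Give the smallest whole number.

7

k ≥ ρ*(1−ρ₁)/(ρ₁(1−ρ*)) = 0.91·0.40 / (0.60·0.09) = 6.741.
Smallest integer k = 7.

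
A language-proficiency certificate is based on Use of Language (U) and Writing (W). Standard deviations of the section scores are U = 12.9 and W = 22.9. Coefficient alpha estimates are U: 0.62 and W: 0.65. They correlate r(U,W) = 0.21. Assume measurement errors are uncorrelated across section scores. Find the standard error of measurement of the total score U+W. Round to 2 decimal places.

Var(total) = 690.82 + 124.072 = 814.892.
True-score variance = 444.041 + 124.072 = 568.113, so reliability = 0.6972.
Error variance = 814.892 − 568.113 = 246.779; SEM = √246.779 = 15.71.

15.71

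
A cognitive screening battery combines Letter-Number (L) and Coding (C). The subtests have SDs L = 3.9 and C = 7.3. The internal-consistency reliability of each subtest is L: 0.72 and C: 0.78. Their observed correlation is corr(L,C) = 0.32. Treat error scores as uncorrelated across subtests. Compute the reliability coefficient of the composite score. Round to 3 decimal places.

Var(L+C) = 3.9² + 7.3² + 2·[3.9·7.3·0.32] = 68.5 + 18.2208 = 86.7208.
Under uncorrelated errors the observed covariances equal the true-score covariances, so only the own-variance terms attenuate.
True-score variance = [3.9²·0.72 + 7.3²·0.78] + 18.2208 = 52.5174 + 18.2208 = 70.7382.
Reliability = 70.7382 / 86.7208 = 0.816.

0.816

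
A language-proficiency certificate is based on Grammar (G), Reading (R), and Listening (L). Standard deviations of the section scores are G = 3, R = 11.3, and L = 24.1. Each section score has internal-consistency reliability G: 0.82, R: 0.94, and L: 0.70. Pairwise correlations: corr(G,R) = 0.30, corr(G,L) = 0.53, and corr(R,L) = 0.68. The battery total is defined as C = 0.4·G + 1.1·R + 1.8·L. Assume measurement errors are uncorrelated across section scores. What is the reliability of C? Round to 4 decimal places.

Var(C) = 0.4²·3² + 1.1²·11.3² + 1.8²·24.1² + 2·[0.44·3·11.3·0.30 + 0.72·3·24.1·0.53 + 1.98·11.3·24.1·0.68] = 2037.77 + 797.459 = 2835.23.
Under uncorrelated errors the observed covariances equal the true-score covariances, so only the own-variance terms attenuate.
True-score variance = [0.4²·3²·0.82 + 1.1²·11.3²·0.94 + 1.8²·24.1²·0.70] + 797.459 = 1463.69 + 797.459 = 2261.15.
Reliability = 2261.15 / 2835.23 = 0.7975.

0.7975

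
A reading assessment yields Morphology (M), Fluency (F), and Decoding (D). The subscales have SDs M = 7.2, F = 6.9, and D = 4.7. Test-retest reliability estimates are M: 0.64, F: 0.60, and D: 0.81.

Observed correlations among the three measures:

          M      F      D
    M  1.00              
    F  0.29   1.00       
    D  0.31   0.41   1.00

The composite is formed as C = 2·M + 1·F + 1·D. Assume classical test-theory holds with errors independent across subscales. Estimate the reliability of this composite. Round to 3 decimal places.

0.757

Var(C) = 2²·7.2² + 6.9² + 4.7² + 2·[2·7.2·6.9·0.29 + 2·7.2·4.7·0.31 + 6.9·4.7·0.41] = 277.06 + 126.183 = 403.243.
Because errors are independent across components, Cov(Tᵢ,Tⱼ) = Cov(Xᵢ,Xⱼ); the off-diagonal part of the true-score variance is the same as above.
True-score variance = [2²·7.2²·0.64 + 6.9²·0.60 + 4.7²·0.81] + 126.183 = 179.169 + 126.183 = 305.352.
Reliability = 305.352 / 403.243 = 0.757.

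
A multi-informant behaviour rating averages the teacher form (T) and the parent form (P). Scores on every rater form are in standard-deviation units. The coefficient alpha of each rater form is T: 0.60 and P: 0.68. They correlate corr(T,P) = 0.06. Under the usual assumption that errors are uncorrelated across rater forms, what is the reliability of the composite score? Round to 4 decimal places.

Var(T+P) = 2 + 2·[0.06] = 2 + 0.12 = 2.12.
Because errors are independent across components, Cov(Tᵢ,Tⱼ) = Cov(Xᵢ,Xⱼ); the off-diagonal part of the true-score variance is the same as above.
True-score variance = [0.60 + 0.68] + 0.12 = 1.28 + 0.12 = 1.4.
Reliability = 1.4 / 2.12 = 0.6604.

0.6604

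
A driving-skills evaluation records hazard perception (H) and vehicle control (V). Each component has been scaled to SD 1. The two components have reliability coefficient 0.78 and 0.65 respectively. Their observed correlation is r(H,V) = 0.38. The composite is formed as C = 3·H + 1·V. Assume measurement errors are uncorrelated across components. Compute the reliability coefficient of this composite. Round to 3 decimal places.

Var(C) = 3² + 1 + 2·[3·0.38] = 10 + 2.28 = 12.28.
With uncorrelated errors the cross-covariances are all true-score covariance, so they carry over unchanged; only the diagonal terms shrink to ρᵢσᵢ².
True-score variance = [3²·0.78 + 0.65] + 2.28 = 7.67 + 2.28 = 9.95.
Reliability = 9.95 / 12.28 = 0.810.

0.810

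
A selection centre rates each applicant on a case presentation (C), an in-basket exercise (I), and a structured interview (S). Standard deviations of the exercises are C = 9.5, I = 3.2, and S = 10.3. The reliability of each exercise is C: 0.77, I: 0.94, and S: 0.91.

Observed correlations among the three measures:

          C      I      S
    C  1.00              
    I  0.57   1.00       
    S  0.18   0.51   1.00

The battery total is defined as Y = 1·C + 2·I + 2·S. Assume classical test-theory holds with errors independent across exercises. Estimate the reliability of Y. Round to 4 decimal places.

0.9260

Var(Y) = 9.5² + 2²·3.2² + 2²·10.3² + 2·[2·9.5·3.2·0.57 + 2·9.5·10.3·0.18 + 4·3.2·10.3·0.51] = 555.57 + 274.241 = 829.811.
With uncorrelated errors the cross-covariances are all true-score covariance, so they carry over unchanged; only the diagonal terms shrink to ρᵢσᵢ².
True-score variance = [9.5²·0.77 + 2²·3.2²·0.94 + 2²·10.3²·0.91] + 274.241 = 494.163 + 274.241 = 768.403.
Reliability = 768.403 / 829.811 = 0.9260.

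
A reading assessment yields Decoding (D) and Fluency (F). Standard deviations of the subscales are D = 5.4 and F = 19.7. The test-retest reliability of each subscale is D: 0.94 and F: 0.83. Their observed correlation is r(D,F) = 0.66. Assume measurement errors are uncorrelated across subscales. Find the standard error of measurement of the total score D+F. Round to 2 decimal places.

8.23

Var(total) = 417.25 + 140.422 = 557.672.
True-score variance = 349.525 + 140.422 = 489.947, so reliability = 0.8786.
Error variance = 557.672 − 489.947 = 67.7249; SEM = √67.7249 = 8.23.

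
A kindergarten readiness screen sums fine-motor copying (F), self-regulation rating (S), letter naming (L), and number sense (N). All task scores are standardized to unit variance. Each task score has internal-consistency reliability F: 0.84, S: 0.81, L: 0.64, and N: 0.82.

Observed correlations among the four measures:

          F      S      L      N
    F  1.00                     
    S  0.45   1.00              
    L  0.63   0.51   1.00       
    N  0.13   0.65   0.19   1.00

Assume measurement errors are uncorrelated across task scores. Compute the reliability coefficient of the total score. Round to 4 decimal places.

Var(F+S+L+N) = 4 + 2·[0.45 + 0.63 + 0.13 + 0.51 + 0.65 + 0.19] = 4 + 5.12 = 9.12.
Under uncorrelated errors the observed covariances equal the true-score covariances, so only the own-variance terms attenuate.
True-score variance = [0.84 + 0.81 + 0.64 + 0.82] + 5.12 = 3.11 + 5.12 = 8.23.
Reliability = 8.23 / 9.12 = 0.9024.

0.9024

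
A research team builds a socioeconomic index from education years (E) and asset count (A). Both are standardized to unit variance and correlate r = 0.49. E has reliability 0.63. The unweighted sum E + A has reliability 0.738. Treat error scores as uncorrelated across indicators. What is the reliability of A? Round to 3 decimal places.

0.589

Var(E+A) = 2 + 2·0.49 = 2.980.
True-score variance = ρ_E + ρ_A + 2·0.49, so 0.738 = (0.63 + ρ_A + 0.98) / 2.980.
ρ_A = 0.738·2.980 − 0.63 − 0.98 = 0.589.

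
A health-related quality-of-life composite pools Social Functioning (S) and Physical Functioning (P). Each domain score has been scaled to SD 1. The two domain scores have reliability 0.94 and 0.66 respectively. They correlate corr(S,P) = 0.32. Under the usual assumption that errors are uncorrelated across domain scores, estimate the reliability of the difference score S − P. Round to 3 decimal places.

0.706

Var(S−P) = 1 + 1 − 2·0.32 = 2 − 0.64 = 1.36.
Because errors are independent across components, Cov(Tᵢ,Tⱼ) = Cov(Xᵢ,Xⱼ); the off-diagonal part of the true-score variance is the same as above.
True-score variance = [0.94 + 0.66] − 0.64 = 1.6 − 0.64 = 0.96.
Reliability = 0.96 / 1.36 = 0.706.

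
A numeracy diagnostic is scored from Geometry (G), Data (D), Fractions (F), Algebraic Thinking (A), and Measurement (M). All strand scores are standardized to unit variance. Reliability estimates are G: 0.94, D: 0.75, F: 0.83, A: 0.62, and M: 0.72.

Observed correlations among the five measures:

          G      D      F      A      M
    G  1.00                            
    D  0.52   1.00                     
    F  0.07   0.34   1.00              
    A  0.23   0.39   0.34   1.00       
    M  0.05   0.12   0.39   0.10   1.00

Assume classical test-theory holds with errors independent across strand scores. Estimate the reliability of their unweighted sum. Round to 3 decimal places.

Var(G+D+F+A+M) = 5 + 2·[0.52 + 0.07 + 0.23 + 0.05 + 0.34 + 0.39 + 0.12 + 0.34 + 0.39 + 0.10] = 5 + 5.1 = 10.1.
Because errors are independent across components, Cov(Tᵢ,Tⱼ) = Cov(Xᵢ,Xⱼ); the off-diagonal part of the true-score variance is the same as above.
True-score variance = [0.94 + 0.75 + 0.83 + 0.62 + 0.72] + 5.1 = 3.86 + 5.1 = 8.96.
Reliability = 8.96 / 10.1 = 0.887.

0.887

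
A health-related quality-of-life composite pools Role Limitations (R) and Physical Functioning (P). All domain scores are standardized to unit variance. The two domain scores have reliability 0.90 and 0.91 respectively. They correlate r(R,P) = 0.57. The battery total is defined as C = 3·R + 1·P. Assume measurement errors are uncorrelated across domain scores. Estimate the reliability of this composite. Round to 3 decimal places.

Var(C) = 3² + 1 + 2·[3·0.57] = 10 + 3.42 = 13.42.
Under uncorrelated errors the observed covariances equal the true-score covariances, so only the own-variance terms attenuate.
True-score variance = [3²·0.90 + 0.91] + 3.42 = 9.01 + 3.42 = 12.43.
Reliability = 12.43 / 13.42 = 0.926.

0.926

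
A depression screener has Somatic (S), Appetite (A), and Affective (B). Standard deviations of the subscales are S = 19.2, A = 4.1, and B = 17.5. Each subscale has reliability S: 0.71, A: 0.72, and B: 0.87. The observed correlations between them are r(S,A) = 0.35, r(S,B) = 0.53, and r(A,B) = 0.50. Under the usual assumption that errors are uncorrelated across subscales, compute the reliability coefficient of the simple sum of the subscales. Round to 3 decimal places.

0.871

Var(S+A+B) = 19.2² + 4.1² + 17.5² + 2·[19.2·4.1·0.35 + 19.2·17.5·0.53 + 4.1·17.5·0.50] = 691.7 + 483.014 = 1174.71.
With uncorrelated errors the cross-covariances are all true-score covariance, so they carry over unchanged; only the diagonal terms shrink to ρᵢσᵢ².
True-score variance = [19.2²·0.71 + 4.1²·0.72 + 17.5²·0.87] + 483.014 = 540.275 + 483.014 = 1023.29.
Reliability = 1023.29 / 1174.71 = 0.871.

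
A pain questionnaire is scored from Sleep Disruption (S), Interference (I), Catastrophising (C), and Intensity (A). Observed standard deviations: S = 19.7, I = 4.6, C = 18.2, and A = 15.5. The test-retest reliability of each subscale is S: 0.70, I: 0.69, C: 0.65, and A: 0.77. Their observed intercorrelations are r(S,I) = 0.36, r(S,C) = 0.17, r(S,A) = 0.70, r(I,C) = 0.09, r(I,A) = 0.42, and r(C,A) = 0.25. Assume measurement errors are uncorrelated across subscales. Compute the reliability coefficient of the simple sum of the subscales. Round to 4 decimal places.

0.8376

Var(S+I+C+A) = 19.7² + 4.6² + 18.2² + 15.5² + 2·[19.7·4.6·0.36 + 19.7·18.2·0.17 + 19.7·15.5·0.70 + 4.6·18.2·0.09 + 4.6·15.5·0.42 + 18.2·15.5·0.25] = 980.74 + 830.652 = 1811.39.
Because errors are independent across components, Cov(Tᵢ,Tⱼ) = Cov(Xᵢ,Xⱼ); the off-diagonal part of the true-score variance is the same as above.
True-score variance = [19.7²·0.70 + 4.6²·0.69 + 18.2²·0.65 + 15.5²·0.77] + 830.652 = 686.562 + 830.652 = 1517.21.
Reliability = 1517.21 / 1811.39 = 0.8376.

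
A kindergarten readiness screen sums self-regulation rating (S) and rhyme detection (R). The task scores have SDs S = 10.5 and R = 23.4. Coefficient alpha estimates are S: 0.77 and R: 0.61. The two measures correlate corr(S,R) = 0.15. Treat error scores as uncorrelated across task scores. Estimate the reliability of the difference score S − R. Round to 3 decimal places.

Var(S−R) = 10.5² + 23.4² − 2·10.5·23.4·0.15 = 657.81 − 73.71 = 584.1.
Under uncorrelated errors the observed covariances equal the true-score covariances, so only the own-variance terms attenuate.
True-score variance = [10.5²·0.77 + 23.4²·0.61] − 73.71 = 418.904 − 73.71 = 345.194.
Reliability = 345.194 / 584.1 = 0.591.

0.591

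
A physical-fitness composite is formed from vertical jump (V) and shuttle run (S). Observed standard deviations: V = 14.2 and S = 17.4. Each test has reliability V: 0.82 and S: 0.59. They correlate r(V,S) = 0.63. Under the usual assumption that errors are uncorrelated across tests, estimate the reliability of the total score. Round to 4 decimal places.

Var(V+S) = 14.2² + 17.4² + 2·[14.2·17.4·0.63] = 504.4 + 311.321 = 815.721.
Under uncorrelated errors the observed covariances equal the true-score covariances, so only the own-variance terms attenuate.
True-score variance = [14.2²·0.82 + 17.4²·0.59] + 311.321 = 343.973 + 311.321 = 655.294.
Reliability = 655.294 / 815.721 = 0.8033.

0.8033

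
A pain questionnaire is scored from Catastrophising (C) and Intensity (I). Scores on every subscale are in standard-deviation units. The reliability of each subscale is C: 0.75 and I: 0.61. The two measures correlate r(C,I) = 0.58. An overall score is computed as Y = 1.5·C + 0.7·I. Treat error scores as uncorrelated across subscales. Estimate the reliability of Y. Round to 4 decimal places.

0.8096

Var(Y) = 1.5² + 0.7² + 2·[1.05·0.58] = 2.74 + 1.218 = 3.958.
Because errors are independent across components, Cov(Tᵢ,Tⱼ) = Cov(Xᵢ,Xⱼ); the off-diagonal part of the true-score variance is the same as above.
True-score variance = [1.5²·0.75 + 0.7²·0.61] + 1.218 = 1.9864 + 1.218 = 3.2044.
Reliability = 3.2044 / 3.958 = 0.8096.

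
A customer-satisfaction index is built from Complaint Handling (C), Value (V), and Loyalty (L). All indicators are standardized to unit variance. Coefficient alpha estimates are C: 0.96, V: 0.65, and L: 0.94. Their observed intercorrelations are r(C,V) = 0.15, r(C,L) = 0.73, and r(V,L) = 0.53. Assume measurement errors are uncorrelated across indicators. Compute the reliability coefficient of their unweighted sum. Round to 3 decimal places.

0.923

Var(C+V+L) = 3 + 2·[0.15 + 0.73 + 0.53] = 3 + 2.82 = 5.82.
Because errors are independent across components, Cov(Tᵢ,Tⱼ) = Cov(Xᵢ,Xⱼ); the off-diagonal part of the true-score variance is the same as above.
True-score variance = [0.96 + 0.65 + 0.94] + 2.82 = 2.55 + 2.82 = 5.37.
Reliability = 5.37 / 5.82 = 0.923.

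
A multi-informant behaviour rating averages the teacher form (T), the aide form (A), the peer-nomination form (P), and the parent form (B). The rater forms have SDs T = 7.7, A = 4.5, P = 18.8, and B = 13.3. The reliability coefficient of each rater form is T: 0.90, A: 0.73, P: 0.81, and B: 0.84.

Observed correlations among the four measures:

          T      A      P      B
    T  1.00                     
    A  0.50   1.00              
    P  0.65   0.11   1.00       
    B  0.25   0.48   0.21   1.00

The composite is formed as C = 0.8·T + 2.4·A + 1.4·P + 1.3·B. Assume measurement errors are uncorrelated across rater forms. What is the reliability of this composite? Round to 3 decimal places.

0.888

Var(C) = 0.8²·7.7² + 2.4²·4.5² + 1.4²·18.8² + 1.3²·13.3² + 2·[1.92·7.7·4.5·0.50 + 1.12·7.7·18.8·0.65 + 1.04·7.7·13.3·0.25 + 3.36·4.5·18.8·0.11 + 3.12·4.5·13.3·0.48 + 1.82·18.8·13.3·0.21] = 1146.27 + 763.481 = 1909.75.
With uncorrelated errors the cross-covariances are all true-score covariance, so they carry over unchanged; only the diagonal terms shrink to ρᵢσᵢ².
True-score variance = [0.8²·7.7²·0.90 + 2.4²·4.5²·0.73 + 1.4²·18.8²·0.81 + 1.3²·13.3²·0.84] + 763.481 = 931.533 + 763.481 = 1695.01.
Reliability = 1695.01 / 1909.75 = 0.888.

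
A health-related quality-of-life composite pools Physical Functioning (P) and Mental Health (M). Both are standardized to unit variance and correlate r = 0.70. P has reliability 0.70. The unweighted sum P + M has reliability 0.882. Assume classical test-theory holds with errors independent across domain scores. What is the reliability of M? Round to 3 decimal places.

0.899

Var(P+M) = 2 + 2·0.70 = 3.400.
True-score variance = ρ_P + ρ_M + 2·0.70, so 0.882 = (0.70 + ρ_M + 1.40) / 3.400.
ρ_M = 0.882·3.400 − 0.70 − 1.40 = 0.899.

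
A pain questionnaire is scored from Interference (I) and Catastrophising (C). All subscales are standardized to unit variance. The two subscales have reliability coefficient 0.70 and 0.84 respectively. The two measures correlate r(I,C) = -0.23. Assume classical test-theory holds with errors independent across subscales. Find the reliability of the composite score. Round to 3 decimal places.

Var(I+C) = 2 + 2·[(-0.23)] = 2 − 0.46 = 1.54.
With uncorrelated errors the cross-covariances are all true-score covariance, so they carry over unchanged; only the diagonal terms shrink to ρᵢσᵢ².
True-score variance = [0.70 + 0.84] − 0.46 = 1.54 − 0.46 = 1.08.
Reliability = 1.08 / 1.54 = 0.701.

0.701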